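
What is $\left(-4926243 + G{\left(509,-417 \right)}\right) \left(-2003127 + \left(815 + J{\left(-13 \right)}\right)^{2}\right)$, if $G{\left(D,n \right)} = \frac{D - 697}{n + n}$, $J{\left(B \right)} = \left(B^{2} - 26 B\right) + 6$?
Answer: $\frac{492079587720691}{417} \approx 1.18 \cdot 10^{12}$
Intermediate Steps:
$J{\left(B \right)} = 6 + B^{2} - 26 B$
$G{\left(D,n \right)} = \frac{-697 + D}{2 n}$
$\left(-4926243 + G{\left(509,-417 \right)}\right) \left(-2003127 + \left(815 + J{\left(-13 \right)}\right)^{2}\right) = \left(-4926243 + \frac{-697 + 509}{2 \left(-417\right)}\right) \left(-2003127 + \left(815 + \left(6 + \left(-13\right)^{2} - -338\right)\right)^{2}\right) = \left(-4926243 + \frac{1}{2} \left(- \frac{1}{417}\right) \left(-188\right)\right) \left(-2003127 + \left(815 + \left(6 + 169 + 338\right)\right)^{2}\right) = \left(-4926243 + \frac{94}{417}\right) \left(-2003127 + \left(815 + 513\right)^{2}\right) = - \frac{2054243237 \left(-2003127 + 1328^{2}\right)}{417} = - \frac{2054243237 \left(-2003127 + 1763584\right)}{417} = \left(- \frac{2054243237}{417}\right) \left(-239543\right) = \frac{492079587720691}{417}$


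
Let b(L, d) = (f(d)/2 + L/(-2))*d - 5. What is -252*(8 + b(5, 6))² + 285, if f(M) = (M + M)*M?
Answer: -10486947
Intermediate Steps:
f(M) = 2*M² (f(M) = (2*M)*M = 2*M²)
b(L, d) = -5 + d*(d² - L/2) (b(L, d) = ((2*d²)/2 + L/(-2))*d - 5 = ((2*d²)*(½) + L*(-½))*d - 5 = (d² - L/2)*d - 5 = d*(d² - L/2) - 5 = -5 + d*(d² - L/2))
-252*(8 + b(5, 6))² + 285 = -252*(8 + (-5 + 6³ - ½*5*6))² + 285 = -252*(8 + (-5 + 216 - 15))² + 285 = -252*(8 + 196)² + 285 = -252*204² + 285 = -252*41616 + 285 = -10487232 + 285 = -10486947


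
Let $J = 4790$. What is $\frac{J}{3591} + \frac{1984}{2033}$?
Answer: $\frac{887506}{384237} \approx 2.3098$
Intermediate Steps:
$\frac{J}{3591} + \frac{1984}{2033} = \frac{4790}{3591} + \frac{1984}{2033} = \frac{887506}{384237}$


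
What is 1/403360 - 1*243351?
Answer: -98158059359/403360 ≈ -2.4335e+5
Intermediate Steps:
1/403360 - 1*243351 = 1/403360 - 243351 = -98158059359/403360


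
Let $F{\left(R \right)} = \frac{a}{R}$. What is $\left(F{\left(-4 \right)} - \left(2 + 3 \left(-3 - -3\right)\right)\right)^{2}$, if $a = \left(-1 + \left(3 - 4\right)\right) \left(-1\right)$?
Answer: $\frac{25}{4} \approx 6.25$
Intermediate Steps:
$a = 2$ ($a = \left(-1 + \left(3 - 4\right)\right) \left(-1\right) = \left(-1 - 1\right) \left(-1\right) = \left(-2\right) \left(-1\right) = 2$)
$F{\left(R \right)} = \frac{2}{R}$
$\left(F{\left(-4 \right)} - \left(2 + 3 \left(-3 - -3\right)\right)\right)^{2} = \left(\frac{2}{-4} - \left(2 + 3 \left(-3 - -3\right)\right)\right)^{2} = \left(2 \left(- \frac{1}{4}\right) - \left(2 + 3 \left(-3 + 3\right)\right)\right)^{2} = \left(- \frac{1}{2} - 2\right)^{2} = \left(- \frac{5}{2}\right)^{2} = \frac{25}{4}$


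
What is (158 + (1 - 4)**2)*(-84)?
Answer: -14028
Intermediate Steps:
(158 + (1 - 4)**2)*(-84) = (158 + (-3)**2)*(-84) = (158 + 9)*(-84) = 167*(-84) = -14028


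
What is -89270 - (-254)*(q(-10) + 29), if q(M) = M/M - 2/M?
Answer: -407996/5 ≈ -81599.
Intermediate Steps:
q(M) = 1 - 2/M
-89270 - (-254)*(q(-10) + 29) = -89270 - (-254)*((-2 - 10)/(-10) + 29) = -89270 - (-254)*(-1/10*(-12) + 29) = -89270 - (-254)*(6/5 + 29) = -89270 - (-254)*151/5 = -89270 - 1*(-38354/5) = -89270 + 38354/5 = -407996/5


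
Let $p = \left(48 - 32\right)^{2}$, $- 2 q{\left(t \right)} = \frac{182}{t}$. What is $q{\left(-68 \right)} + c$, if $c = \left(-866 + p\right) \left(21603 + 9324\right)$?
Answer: $- \frac{1282851869}{68} \approx -1.8865 \cdot 10^{7}$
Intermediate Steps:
$q{\left(t \right)} = - \frac{91}{t}$ ($q{\left(t \right)} = - \frac{182 \frac{1}{t}}{2} = - \frac{91}{t}$)
$p = 256$ ($p = 16^{2} = 256$)
$c = -18865470$ ($c = \left(-866 + 256\right) \left(21603 + 9324\right) = \left(-610\right) 30927 = -18865470$)
$q{\left(-68 \right)} + c = - \frac{91}{-68} - 18865470 = \left(-91\right) \left(- \frac{1}{68}\right) - 18865470 = \frac{91}{68} - 18865470 = - \frac{1282851869}{68}$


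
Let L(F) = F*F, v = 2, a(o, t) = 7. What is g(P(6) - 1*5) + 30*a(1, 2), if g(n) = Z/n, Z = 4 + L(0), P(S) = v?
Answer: 626/3 ≈ 208.67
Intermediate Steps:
L(F) = F²
P(S) = 2
Z = 4 (Z = 4 + 0² = 4 + 0 = 4)
g(n) = 4/n
g(P(6) - 1*5) + 30*a(1, 2) = 4/(2 - 1*5) + 30*7 = 4/(2 - 5) + 210 = 4/(-3) + 210 = 4*(-⅓) + 210 = -4/3 + 210 = 626/3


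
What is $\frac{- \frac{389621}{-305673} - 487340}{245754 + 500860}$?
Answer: $- \frac{148966290199}{228219741222} \approx -0.65273$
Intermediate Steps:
$\frac{- \frac{389621}{-305673} - 487340}{245754 + 500860} = \frac{\left(-389621\right) \left(- \frac{1}{305673}\right) - 487340}{746614} = \left(\frac{389621}{305673} - 487340\right) \frac{1}{746614} = \left(- \frac{148966290199}{305673}\right) \frac{1}{746614} = - \frac{148966290199}{228219741222}$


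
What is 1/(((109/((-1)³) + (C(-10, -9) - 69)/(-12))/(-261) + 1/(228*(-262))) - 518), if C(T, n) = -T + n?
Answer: -15591096/8070015269 ≈ -0.0019320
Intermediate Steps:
C(T, n) = n - T
1/(((109/((-1)³) + (C(-10, -9) - 69)/(-12))/(-261) + 1/(228*(-262))) - 518) = 1/(((109/((-1)³) + ((-9 - 1*(-10)) - 69)/(-12))/(-261) + 1/(228*(-262))) - 518) = 1/(((109/(-1) + ((-9 + 10) - 69)*(-1/12))*(-1/261) + (1/228)*(-1/262)) - 518) = 1/(((109*(-1) + (1 - 69)*(-1/12))*(-1/261) - 1/59736) - 518) = 1/(((-109 - 68*(-1/12))*(-1/261) - 1/59736) - 518) = 1/(((-109 + 17/3)*(-1/261) - 1/59736) - 518) = 1/((-310/3*(-1/261) - 1/59736) - 518) = 1/((310/783 - 1/59736) - 518) = 1/(6172459/15591096 - 518) = 1/(-8070015269/15591096) = -15591096/8070015269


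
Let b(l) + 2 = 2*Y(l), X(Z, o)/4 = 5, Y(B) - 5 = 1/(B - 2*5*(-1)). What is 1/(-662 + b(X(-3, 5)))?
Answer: -15/9809 ≈ -0.0015292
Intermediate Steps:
Y(B) = 5 + 1/(10 + B) (Y(B) = 5 + 1/(B - 2*5*(-1)) = 5 + 1/(B - 10*(-1)) = 5 + 1/(B + 10) = 5 + 1/(10 + B))
X(Z, o) = 20 (X(Z, o) = 4*5 = 20)
b(l) = -2 + 2*(51 + 5*l)/(10 + l) (b(l) = -2 + 2*((51 + 5*l)/(10 + l)) = -2 + 2*(51 + 5*l)/(10 + l))
1/(-662 + b(X(-3, 5))) = 1/(-662 + 2*(41 + 4*20)/(10 + 20)) = 1/(-662 + 2*(41 + 80)/30) = 1/(-662 + 2*(1/30)*121) = 1/(-662 + 121/15) = 1/(-9809/15) = -15/9809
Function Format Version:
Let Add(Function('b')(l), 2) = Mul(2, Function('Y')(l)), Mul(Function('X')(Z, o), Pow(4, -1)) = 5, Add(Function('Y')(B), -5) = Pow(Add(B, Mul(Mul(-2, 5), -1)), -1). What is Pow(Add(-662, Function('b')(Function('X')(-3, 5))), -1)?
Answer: Rational(-15, 9809) ≈ -0.0015292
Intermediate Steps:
Function('Y')(B) = Add(5, Pow(Add(10, B), -1)) (Function('Y')(B) = Add(5, Pow(Add(B, Mul(Mul(-2, 5), -1)), -1)) = Add(5, Pow(Add(B, Mul(-10, -1)), -1)) = Add(5, Pow(Add(B, 10), -1)) = Add(5, Pow(Add(10, B), -1)))
Function('X')(Z, o) = 20 (Function('X')(Z, o) = Mul(4, 5) = 20)
Function('b')(l) = Add(-2, Mul(2, Pow(Add(10, l), -1), Add(51, Mul(5, l)))) (Function('b')(l) = Add(-2, Mul(2, Mul(Pow(Add(10, l), -1), Add(51, Mul(5, l))))) = Add(-2, Mul(2, Pow(Add(10, l), -1), Add(51, Mul(5, l)))))
Pow(Add(-662, Function('b')(Function('X')(-3, 5))), -1) = Pow(Add(-662, Mul(2, Pow(Add(10, 20), -1), Add(41, Mul(4, 20)))), -1) = Pow(Add(-662, Mul(2, Pow(30, -1), Add(41, 80))), -1) = Pow(Add(-662, Mul(2, Rational(1, 30), 121)), -1) = Pow(Add(-662, Rational(121, 15)), -1) = Pow(Rational(-9809, 15), -1) = Rational(-15, 9809)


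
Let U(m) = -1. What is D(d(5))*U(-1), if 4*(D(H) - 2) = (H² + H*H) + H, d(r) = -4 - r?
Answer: -161/4 ≈ -40.250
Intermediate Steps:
D(H) = 2 + H²/2 + H/4 (D(H) = 2 + ((H² + H*H) + H)/4 = 2 + ((H² + H²) + H)/4 = 2 + (2*H² + H)/4 = 2 + (H + 2*H²)/4 = 2 + (H²/2 + H/4) = 2 + H²/2 + H/4)
D(d(5))*U(-1) = (2 + (-4 - 1*5)²/2 + (-4 - 1*5)/4)*(-1) = (2 + (-4 - 5)²/2 + (-4 - 5)/4)*(-1) = (2 + (½)*(-9)² + (¼)*(-9))*(-1) = (2 + (½)*81 - 9/4)*(-1) = (2 + 81/2 - 9/4)*(-1) = (161/4)*(-1) = -161/4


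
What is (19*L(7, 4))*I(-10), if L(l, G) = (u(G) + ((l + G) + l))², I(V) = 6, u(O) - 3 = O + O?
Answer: 95874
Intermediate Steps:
u(O) = 3 + 2*O (u(O) = 3 + (O + O) = 3 + 2*O)
L(l, G) = (3 + 2*l + 3*G)² (L(l, G) = ((3 + 2*G) + ((l + G) + l))² = ((3 + 2*G) + ((G + l) + l))² = ((3 + 2*G) + (G + 2*l))² = (3 + 2*l + 3*G)²)
(19*L(7, 4))*I(-10) = (19*(3 + 2*7 + 3*4)²)*6 = (19*(3 + 14 + 12)²)*6 = (19*29²)*6 = (19*841)*6 = 15979*6 = 95874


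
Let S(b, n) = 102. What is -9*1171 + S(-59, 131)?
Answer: -10437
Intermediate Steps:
-9*1171 + S(-59, 131) = -9*1171 + 102 = -10539 + 102 = -10437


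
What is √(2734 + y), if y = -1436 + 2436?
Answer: √3734 ≈ 61.106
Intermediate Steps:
y = 1000
√(2734 + y) = √(2734 + 1000) = √3734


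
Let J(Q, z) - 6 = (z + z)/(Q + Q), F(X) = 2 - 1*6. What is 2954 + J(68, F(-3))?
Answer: 50319/17 ≈ 2959.9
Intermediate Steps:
F(X) = -4 (F(X) = 2 - 6 = -4)
J(Q, z) = 6 + z/Q (J(Q, z) = 6 + (z + z)/(Q + Q) = 6 + (2*z)/((2*Q)) = 6 + (2*z)*(1/(2*Q)) = 6 + z/Q)
2954 + J(68, F(-3)) = 2954 + (6 - 4/68) = 2954 + (6 - 4*1/68) = 2954 + (6 - 1/17) = 2954 + 101/17 = 50319/17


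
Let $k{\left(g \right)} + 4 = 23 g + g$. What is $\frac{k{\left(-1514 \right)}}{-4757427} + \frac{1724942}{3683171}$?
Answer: $\frac{8340132078374}{17522417161017} \approx 0.47597$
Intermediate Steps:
$k{\left(g \right)} = -4 + 24 g$ ($k{\left(g \right)} = -4 + \left(23 g + g\right) = -4 + 24 g$)
$\frac{k{\left(-1514 \right)}}{-4757427} + \frac{1724942}{3683171} = \frac{-4 + 24 \left(-1514\right)}{-4757427} + \frac{1724942}{3683171} = \left(-4 - 36336\right) \left(- \frac{1}{4757427}\right) + 1724942 \cdot \frac{1}{3683171} = \left(-36340\right) \left(- \frac{1}{4757427}\right) + \frac{1724942}{3683171} = \frac{36340}{4757427} + \frac{1724942}{3683171} = \frac{8340132078374}{17522417161017}$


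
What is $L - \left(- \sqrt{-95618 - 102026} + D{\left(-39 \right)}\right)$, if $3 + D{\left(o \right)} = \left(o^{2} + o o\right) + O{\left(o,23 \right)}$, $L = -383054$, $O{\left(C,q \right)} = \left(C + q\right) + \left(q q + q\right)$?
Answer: $-386629 + 2 i \sqrt{49411} \approx -3.8663 \cdot 10^{5} + 444.57 i$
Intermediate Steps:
$O{\left(C,q \right)} = C + q^{2} + 2 q$ ($O{\left(C,q \right)} = \left(C + q\right) + \left(q^{2} + q\right) = \left(C + q\right) + \left(q + q^{2}\right) = C + q^{2} + 2 q$)
$D{\left(o \right)} = 572 + o + 2 o^{2}$ ($D{\left(o \right)} = -3 + \left(\left(o^{2} + o o\right) + \left(o + 23^{2} + 2 \cdot 23\right)\right) = -3 + \left(\left(o^{2} + o^{2}\right) + \left(o + 529 + 46\right)\right) = -3 + \left(2 o^{2} + \left(575 + o\right)\right) = -3 + \left(575 + o + 2 o^{2}\right) = 572 + o + 2 o^{2}$)
$L - \left(- \sqrt{-95618 - 102026} + D{\left(-39 \right)}\right) = -383054 - \left(533 + 3042 - \sqrt{-95618 - 102026}\right) = -383054 - \left(533 + 3042 - 2 i \sqrt{49411}\right) = -383054 + \left(2 i \sqrt{49411} - \left(572 - 39 + 3042\right)\right) = -383054 + \left(2 i \sqrt{49411} - 3575\right) = -383054 - \left(3575 - 2 i \sqrt{49411}\right) = -386629 + 2 i \sqrt{49411}$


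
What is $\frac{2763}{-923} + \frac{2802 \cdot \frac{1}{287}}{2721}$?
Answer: $- \frac{718371685}{240265207} \approx -2.9899$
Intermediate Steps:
$\frac{2763}{-923} + \frac{2802 \cdot \frac{1}{287}}{2721} = 2763 \left(- \frac{1}{923}\right) + 2802 \cdot \frac{1}{287} \cdot \frac{1}{2721} = - \frac{2763}{923} + \frac{2802}{287} \cdot \frac{1}{2721} = - \frac{2763}{923} + \frac{934}{260309} = - \frac{718371685}{240265207}$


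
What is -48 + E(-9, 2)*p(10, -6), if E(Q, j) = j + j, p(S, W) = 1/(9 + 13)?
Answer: -526/11 ≈ -47.818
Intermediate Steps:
p(S, W) = 1/22
E(Q, j) = 2*j
-48 + E(-9, 2)*p(10, -6) = -48 + (2*2)*(1/22) = -48 + 4*(1/22) = -48 + 2/11 = -526/11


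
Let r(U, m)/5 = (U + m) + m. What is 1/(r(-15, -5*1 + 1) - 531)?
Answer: -1/646 ≈ -0.0015480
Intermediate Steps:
r(U, m) = 5*U + 10*m (r(U, m) = 5*((U + m) + m) = 5*(U + 2*m) = 5*U + 10*m)
1/(r(-15, -5*1 + 1) - 531) = 1/((5*(-15) + 10*(-5*1 + 1)) - 531) = 1/((-75 + 10*(-5 + 1)) - 531) = 1/((-75 + 10*(-4)) - 531) = 1/((-75 - 40) - 531) = 1/(-115 - 531) = 1/(-646) = -1/646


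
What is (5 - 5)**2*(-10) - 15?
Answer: -15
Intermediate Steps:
(5 - 5)**2*(-10) - 15 = 0**2*(-10) - 15 = 0*(-10) - 15 = 0 - 15 = -15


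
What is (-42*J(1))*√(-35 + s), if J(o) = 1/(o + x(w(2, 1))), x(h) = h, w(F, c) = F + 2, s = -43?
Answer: -42*I*√78/5 ≈ -74.187*I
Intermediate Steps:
w(F, c) = 2 + F
J(o) = 1/(4 + o) (J(o) = 1/(o + (2 + 2)) = 1/(o + 4) = 1/(4 + o))
(-42*J(1))*√(-35 + s) = (-42/(4 + 1))*√(-35 - 43) = (-42/5)*√(-78) = (-42*⅕)*(I*√78) = -42*I*√78/5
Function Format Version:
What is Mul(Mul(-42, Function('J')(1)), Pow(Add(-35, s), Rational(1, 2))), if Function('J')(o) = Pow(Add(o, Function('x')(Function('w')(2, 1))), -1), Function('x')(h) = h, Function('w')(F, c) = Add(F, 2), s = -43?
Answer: Mul(Rational(-42, 5), I, Pow(78, Rational(1, 2))) ≈ Mul(-74.187, I)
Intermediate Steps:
Function('w')(F, c) = Add(2, F)
Function('J')(o) = Pow(Add(4, o), -1) (Function('J')(o) = Pow(Add(o, Add(2, 2)), -1) = Pow(Add(o, 4), -1) = Pow(Add(4, o), -1))
Mul(Mul(-42, Function('J')(1)), Pow(Add(-35, s), Rational(1, 2))) = Mul(Mul(-42, Pow(Add(4, 1), -1)), Pow(Add(-35, -43), Rational(1, 2))) = Mul(Mul(-42, Pow(5, -1)), Pow(-78, Rational(1, 2))) = Mul(Mul(-42, Rational(1, 5)), Mul(I, Pow(78, Rational(1, 2)))) = Mul(Rational(-42, 5), Mul(I, Pow(78, Rational(1, 2)))) = Mul(Rational(-42, 5), I, Pow(78, Rational(1, 2)))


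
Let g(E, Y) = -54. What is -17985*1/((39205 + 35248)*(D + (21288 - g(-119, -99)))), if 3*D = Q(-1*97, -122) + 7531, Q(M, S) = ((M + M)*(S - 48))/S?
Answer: -299205/29432536601 ≈ -1.0166e-5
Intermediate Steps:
Q(M, S) = 2*M*(-48 + S)/S (Q(M, S) = ((2*M)*(-48 + S))/S = (2*M*(-48 + S))/S = 2*M*(-48 + S)/S)
D = 442901/183 (D = (2*(-1*97)*(-48 - 122)/(-122) + 7531)/3 = (2*(-97)*(-1/122)*(-170) + 7531)/3 = (-16490/61 + 7531)/3 = (⅓)*(442901/61) = 442901/183 ≈ 2420.2)
-17985*1/((39205 + 35248)*(D + (21288 - g(-119, -99)))) = -17985*1/((39205 + 35248)*(442901/183 + (21288 - 1*(-54)))) = -17985*1/(74453*(442901/183 + (21288 + 54))) = -17985*1/(74453*(442901/183 + 21342)) = -17985/((4348487/183)*74453) = -17985/323757902611/183 = -17985*183/323757902611 = -299205/29432536601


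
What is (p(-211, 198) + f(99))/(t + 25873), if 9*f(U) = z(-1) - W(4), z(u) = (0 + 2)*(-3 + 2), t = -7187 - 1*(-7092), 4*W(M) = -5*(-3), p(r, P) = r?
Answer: -7619/928008 ≈ -0.0082101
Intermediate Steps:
W(M) = 15/4 (W(M) = (-5*(-3))/4 = (¼)*15 = 15/4)
t = -95 (t = -7187 + 7092 = -95)
z(u) = -2 (z(u) = 2*(-1) = -2)
f(U) = -23/36 (f(U) = (-2 - 1*15/4)/9 = (-2 - 15/4)/9 = (⅑)*(-23/4) = -23/36)
(p(-211, 198) + f(99))/(t + 25873) = (-211 - 23/36)/(-95 + 25873) = -7619/36/25778 = -7619/36*1/25778 = -7619/928008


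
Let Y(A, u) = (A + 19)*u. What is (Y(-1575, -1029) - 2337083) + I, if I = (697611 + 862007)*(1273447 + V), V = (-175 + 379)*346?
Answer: 2096174204199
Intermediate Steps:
Y(A, u) = u*(19 + A) (Y(A, u) = (19 + A)*u = u*(19 + A))
V = 70584 (V = 204*346 = 70584)
I = 2096174940158 (I = (697611 + 862007)*(1273447 + 70584) = 1559618*1344031 = 2096174940158)
(Y(-1575, -1029) - 2337083) + I = (-1029*(19 - 1575) - 2337083) + 2096174940158 = (-1029*(-1556) - 2337083) + 2096174940158 = (1601124 - 2337083) + 2096174940158 = -735959 + 2096174940158 = 2096174204199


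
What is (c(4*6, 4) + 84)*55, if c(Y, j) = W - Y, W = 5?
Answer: 3575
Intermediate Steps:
c(Y, j) = 5 - Y
(c(4*6, 4) + 84)*55 = ((5 - 4*6) + 84)*55 = ((5 - 1*24) + 84)*55 = ((5 - 24) + 84)*55 = (-19 + 84)*55 = 65*55 = 3575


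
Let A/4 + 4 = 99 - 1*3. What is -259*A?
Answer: -95312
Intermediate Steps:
A = 368 (A = -16 + 4*(99 - 1*3) = -16 + 4*(99 - 3) = -16 + 4*96 = -16 + 384 = 368)
-259*A = -259*368 = -95312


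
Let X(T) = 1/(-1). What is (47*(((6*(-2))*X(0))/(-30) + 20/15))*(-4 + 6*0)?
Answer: -2632/15 ≈ -175.47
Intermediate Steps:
X(T) = -1
(47*(((6*(-2))*X(0))/(-30) + 20/15))*(-4 + 6*0) = (47*(((6*(-2))*(-1))/(-30) + 20/15))*(-4 + 6*0) = (47*(-12*(-1)*(-1/30) + 20*(1/15)))*(-4 + 0) = (47*(12*(-1/30) + 4/3))*(-4) = (47*(-2/5 + 4/3))*(-4) = (47*(14/15))*(-4) = (658/15)*(-4) = -2632/15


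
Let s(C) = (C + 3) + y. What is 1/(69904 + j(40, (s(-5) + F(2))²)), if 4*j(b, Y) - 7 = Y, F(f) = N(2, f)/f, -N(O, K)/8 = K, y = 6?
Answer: 4/279639 ≈ 1.4304e-5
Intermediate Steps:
N(O, K) = -8*K
F(f) = -8 (F(f) = (-8*f)/f = -8)
s(C) = 9 + C (s(C) = (C + 3) + 6 = (3 + C) + 6 = 9 + C)
j(b, Y) = 7/4 + Y/4
1/(69904 + j(40, (s(-5) + F(2))²)) = 1/(69904 + (7/4 + ((9 - 5) - 8)²/4)) = 1/(69904 + (7/4 + (4 - 8)²/4)) = 1/(69904 + (7/4 + (¼)*(-4)²)) = 1/(69904 + (7/4 + (¼)*16)) = 1/(69904 + (7/4 + 4)) = 1/(69904 + 23/4) = 1/(279639/4) = 4/279639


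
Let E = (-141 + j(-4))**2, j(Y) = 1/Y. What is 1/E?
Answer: 16/319225 ≈ 5.0121e-5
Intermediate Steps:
E = 319225/16 (E = (-141 + 1/(-4))**2 = (-141 - 1/4)**2 = (-565/4)**2 = 319225/16 ≈ 19952.)
1/E = 1/(319225/16) = 16/319225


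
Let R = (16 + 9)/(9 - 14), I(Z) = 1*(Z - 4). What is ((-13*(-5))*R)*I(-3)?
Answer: 2275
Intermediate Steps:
I(Z) = -4 + Z (I(Z) = 1*(-4 + Z) = -4 + Z)
R = -5 (R = 25/(-5) = 25*(-⅕) = -5)
((-13*(-5))*R)*I(-3) = (-13*(-5)*(-5))*(-4 - 3) = (65*(-5))*(-7) = -325*(-7) = 2275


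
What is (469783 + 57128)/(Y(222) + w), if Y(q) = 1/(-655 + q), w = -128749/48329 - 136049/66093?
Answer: -9464500762874343/84867419123 ≈ -1.1152e+5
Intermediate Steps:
w = -15084519778/3194208597 (w = -128749*1/48329 - 136049*1/66093 = -128749/48329 - 136049/66093 = -15084519778/3194208597 ≈ -4.7225)
(469783 + 57128)/(Y(222) + w) = (469783 + 57128)/(1/(-655 + 222) - 15084519778/3194208597) = 526911/(1/(-433) - 15084519778/3194208597) = 526911/(-1/433 - 15084519778/3194208597) = 526911/(-6534791272471/1383092322501) = 526911*(-1383092322501/6534791272471) = -9464500762874343/84867419123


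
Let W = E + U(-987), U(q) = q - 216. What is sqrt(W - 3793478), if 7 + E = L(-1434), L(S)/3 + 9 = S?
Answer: 3*I*sqrt(422113) ≈ 1949.1*I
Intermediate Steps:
L(S) = -27 + 3*S
E = -4336 (E = -7 + (-27 + 3*(-1434)) = -7 + (-27 - 4302) = -7 - 4329 = -4336)
U(q) = -216 + q
W = -5539 (W = -4336 + (-216 - 987) = -4336 - 1203 = -5539)
sqrt(W - 3793478) = sqrt(-5539 - 3793478) = sqrt(-3799017) = 3*I*sqrt(422113)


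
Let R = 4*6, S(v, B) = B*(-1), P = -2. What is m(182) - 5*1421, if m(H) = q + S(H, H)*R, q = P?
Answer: -11475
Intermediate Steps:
S(v, B) = -B
R = 24
q = -2
m(H) = -2 - 24*H (m(H) = -2 - H*24 = -2 - 24*H)
m(182) - 5*1421 = (-2 - 24*182) - 5*1421 = (-2 - 4368) - 7105 = -4370 - 7105 = -11475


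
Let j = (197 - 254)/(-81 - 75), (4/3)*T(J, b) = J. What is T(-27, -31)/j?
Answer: -1053/19 ≈ -55.421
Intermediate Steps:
T(J, b) = 3*J/4
j = 19/52 (j = -57/(-156) = -57*(-1/156) = 19/52 ≈ 0.36538)
T(-27, -31)/j = ((3/4)*(-27))/(19/52) = -81/4*52/19 = -1053/19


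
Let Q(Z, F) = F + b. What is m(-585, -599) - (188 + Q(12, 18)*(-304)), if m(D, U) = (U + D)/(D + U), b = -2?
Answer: 4677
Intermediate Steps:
m(D, U) = 1 (m(D, U) = (D + U)/(D + U) = 1)
Q(Z, F) = -2 + F (Q(Z, F) = F - 2 = -2 + F)
m(-585, -599) - (188 + Q(12, 18)*(-304)) = 1 - (188 + (-2 + 18)*(-304)) = 1 - (188 + 16*(-304)) = 1 - (188 - 4864) = 1 - 1*(-4676) = 1 + 4676 = 4677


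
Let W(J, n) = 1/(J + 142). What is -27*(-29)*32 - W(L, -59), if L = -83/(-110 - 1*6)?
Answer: 414801964/16555 ≈ 25056.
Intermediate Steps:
L = 83/116 (L = -83/(-110 - 6) = -83/(-116) = -83*(-1/116) = 83/116 ≈ 0.71552)
W(J, n) = 1/(142 + J)
-27*(-29)*32 - W(L, -59) = -27*(-29)*32 - 1/(142 + 83/116) = 783*32 - 1/16555/116 = 25056 - 1*116/16555 = 25056 - 116/16555 = 414801964/16555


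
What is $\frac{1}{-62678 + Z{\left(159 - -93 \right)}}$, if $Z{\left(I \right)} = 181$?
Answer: $- \frac{1}{62497} \approx -1.6001 \cdot 10^{-5}$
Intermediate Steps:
$\frac{1}{-62678 + Z{\left(159 - -93 \right)}} = \frac{1}{-62678 + 181} = \frac{1}{-62497} = - \frac{1}{62497}$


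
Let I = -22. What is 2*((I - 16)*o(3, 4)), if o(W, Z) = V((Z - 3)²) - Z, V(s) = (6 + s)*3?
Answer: -1292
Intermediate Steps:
V(s) = 18 + 3*s
o(W, Z) = 18 - Z + 3*(-3 + Z)² (o(W, Z) = (18 + 3*(Z - 3)²) - Z = (18 + 3*(-3 + Z)²) - Z = 18 - Z + 3*(-3 + Z)²)
2*((I - 16)*o(3, 4)) = 2*((-22 - 16)*(18 - 1*4 + 3*(-3 + 4)²)) = 2*(-38*(18 - 4 + 3*1²)) = 2*(-38*(18 - 4 + 3*1)) = 2*(-38*(18 - 4 + 3)) = 2*(-38*17) = 2*(-646) = -1292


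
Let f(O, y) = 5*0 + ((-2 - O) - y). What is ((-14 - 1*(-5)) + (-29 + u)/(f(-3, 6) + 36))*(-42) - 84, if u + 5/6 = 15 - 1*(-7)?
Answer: 9443/31 ≈ 304.61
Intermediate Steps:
u = 127/6 (u = -⅚ + (15 - 1*(-7)) = -⅚ + (15 + 7) = -⅚ + 22 = 127/6 ≈ 21.167)
f(O, y) = -2 - O - y (f(O, y) = 0 + (-2 - O - y) = -2 - O - y)
((-14 - 1*(-5)) + (-29 + u)/(f(-3, 6) + 36))*(-42) - 84 = ((-14 - 1*(-5)) + (-29 + 127/6)/((-2 - 1*(-3) - 1*6) + 36))*(-42) - 84 = ((-14 + 5) - 47/(6*((-2 + 3 - 6) + 36)))*(-42) - 84 = (-9 - 47/(6*(-5 + 36)))*(-42) - 84 = (-9 - 47/6/31)*(-42) - 84 = (-9 - 47/6*1/31)*(-42) - 84 = (-9 - 47/186)*(-42) - 84 = -1721/186*(-42) - 84 = 12047/31 - 84 = 9443/31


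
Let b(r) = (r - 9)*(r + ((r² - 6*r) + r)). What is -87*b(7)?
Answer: 3654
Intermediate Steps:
b(r) = (-9 + r)*(r² - 4*r) (b(r) = (-9 + r)*(r + (r² - 5*r)) = (-9 + r)*(r² - 4*r))
-87*b(7) = -609*(36 + 7² - 13*7) = -609*(36 + 49 - 91) = -609*(-6) = -87*(-42) = 3654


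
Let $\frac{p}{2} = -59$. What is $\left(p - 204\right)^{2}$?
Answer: $103684$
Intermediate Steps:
$p = -118$ ($p = 2 \left(-59\right) = -118$)
$\left(p - 204\right)^{2} = \left(-118 - 204\right)^{2} = \left(-322\right)^{2} = 103684$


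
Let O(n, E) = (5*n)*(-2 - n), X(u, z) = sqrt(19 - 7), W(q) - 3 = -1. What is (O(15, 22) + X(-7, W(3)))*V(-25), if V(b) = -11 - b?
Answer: -17850 + 28*sqrt(3) ≈ -17802.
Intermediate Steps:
W(q) = 2 (W(q) = 3 - 1 = 2)
X(u, z) = 2*sqrt(3) (X(u, z) = sqrt(12) = 2*sqrt(3))
O(n, E) = 5*n*(-2 - n)
(O(15, 22) + X(-7, W(3)))*V(-25) = (-5*15*(2 + 15) + 2*sqrt(3))*(-11 - 1*(-25)) = (-5*15*17 + 2*sqrt(3))*(-11 + 25) = (-1275 + 2*sqrt(3))*14 = -17850 + 28*sqrt(3)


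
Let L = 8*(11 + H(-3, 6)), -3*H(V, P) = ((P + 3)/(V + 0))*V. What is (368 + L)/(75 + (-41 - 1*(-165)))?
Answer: 432/199 ≈ 2.1709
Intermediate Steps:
H(V, P) = -1 - P/3 (H(V, P) = -(P + 3)/(V + 0)*V/3 = -(3 + P)/V*V/3 = -(3 + P)/3 = -1 - P/3)
L = 64 (L = 8*(11 + (-1 - 1/3*6)) = 8*(11 + (-1 - 2)) = 8*(11 - 3) = 8*8 = 64)
(368 + L)/(75 + (-41 - 1*(-165))) = (368 + 64)/(75 + (-41 - 1*(-165))) = 432/(75 + (-41 + 165)) = 432/(75 + 124) = 432/199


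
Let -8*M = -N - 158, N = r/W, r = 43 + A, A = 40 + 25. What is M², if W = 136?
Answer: 29149201/73984 ≈ 393.99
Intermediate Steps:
A = 65
r = 108 (r = 43 + 65 = 108)
N = 27/34 (N = 108/136 = 108*(1/136) = 27/34 ≈ 0.79412)
M = 5399/272 (M = -(-1*27/34 - 158)/8 = -(-27/34 - 158)/8 = -⅛*(-5399/34) = 5399/272 ≈ 19.849)
M² = (5399/272)² = 29149201/73984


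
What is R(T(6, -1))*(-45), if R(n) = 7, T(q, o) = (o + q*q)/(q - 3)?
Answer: -315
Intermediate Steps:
T(q, o) = (o + q²)/(-3 + q)
R(T(6, -1))*(-45) = 7*(-45) = -315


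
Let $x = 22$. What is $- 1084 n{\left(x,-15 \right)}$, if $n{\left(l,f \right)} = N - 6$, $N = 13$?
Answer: $-7588$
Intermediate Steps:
$n{\left(l,f \right)} = 7$ ($n{\left(l,f \right)} = 13 - 6 = 7$)
$- 1084 n{\left(x,-15 \right)} = \left(-1084\right) 7 = -7588$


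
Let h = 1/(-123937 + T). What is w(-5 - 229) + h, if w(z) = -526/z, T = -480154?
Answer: 158875816/70678647 ≈ 2.2479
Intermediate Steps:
h = -1/604091 (h = 1/(-123937 - 480154) = 1/(-604091) = -1/604091 ≈ -1.6554e-6)
w(-5 - 229) + h = -526/(-5 - 229) - 1/604091 = -526/(-234) - 1/604091 = -526*(-1/234) - 1/604091 = 263/117 - 1/604091 = 158875816/70678647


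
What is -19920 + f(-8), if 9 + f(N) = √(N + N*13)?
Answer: -19929 + 4*I*√7 ≈ -19929.0 + 10.583*I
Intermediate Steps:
f(N) = -9 + √14*√N (f(N) = -9 + √(N + N*13) = -9 + √(N + 13*N) = -9 + √(14*N) = -9 + √14*√N)
-19920 + f(-8) = -19920 + (-9 + √14*√(-8)) = -19920 + (-9 + √14*(2*I*√2)) = -19920 + (-9 + 4*I*√7) = -19929 + 4*I*√7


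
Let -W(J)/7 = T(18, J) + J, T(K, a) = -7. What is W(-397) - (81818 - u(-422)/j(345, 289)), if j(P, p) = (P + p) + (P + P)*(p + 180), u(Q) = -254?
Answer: -12806016907/162122 ≈ -78990.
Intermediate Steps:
j(P, p) = P + p + 2*P*(180 + p) (j(P, p) = (P + p) + (2*P)*(180 + p) = (P + p) + 2*P*(180 + p) = P + p + 2*P*(180 + p))
W(J) = 49 - 7*J (W(J) = -7*(-7 + J) = 49 - 7*J)
W(-397) - (81818 - u(-422)/j(345, 289)) = (49 - 7*(-397)) - (81818 - (-254)/(289 + 361*345 + 2*345*289)) = (49 + 2779) - (81818 - (-254)/(289 + 124545 + 199410)) = 2828 - (81818 - (-254)/324244) = 2828 - (81818 - 1*(-127/162122)) = 2828 - (81818 + 127/162122) = 2828 - 1*13264497923/162122 = 2828 - 13264497923/162122 = -12806016907/162122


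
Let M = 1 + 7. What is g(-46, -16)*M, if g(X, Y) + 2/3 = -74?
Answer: -1792/3 ≈ -597.33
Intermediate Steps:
g(X, Y) = -224/3 (g(X, Y) = -⅔ - 74 = -224/3)
M = 8
g(-46, -16)*M = -224/3*8 = -1792/3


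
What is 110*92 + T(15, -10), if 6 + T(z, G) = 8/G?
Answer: 50566/5 ≈ 10113.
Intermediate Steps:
T(z, G) = -6 + 8/G
110*92 + T(15, -10) = 110*92 + (-6 + 8/(-10)) = 10120 + (-6 + 8*(-⅒)) = 10120 + (-6 - ⅘) = 10120 - 34/5 = 50566/5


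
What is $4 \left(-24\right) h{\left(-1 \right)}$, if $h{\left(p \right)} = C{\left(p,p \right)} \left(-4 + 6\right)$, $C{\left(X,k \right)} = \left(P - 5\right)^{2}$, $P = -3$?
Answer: $-12288$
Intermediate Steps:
$C{\left(X,k \right)} = 64$ ($C{\left(X,k \right)} = \left(-3 - 5\right)^{2} = \left(-8\right)^{2} = 64$)
$h{\left(p \right)} = 128$ ($h{\left(p \right)} = 64 \left(-4 + 6\right) = 64 \cdot 2 = 128$)
$4 \left(-24\right) h{\left(-1 \right)} = 4 \left(-24\right) 128 = \left(-96\right) 128 = -12288$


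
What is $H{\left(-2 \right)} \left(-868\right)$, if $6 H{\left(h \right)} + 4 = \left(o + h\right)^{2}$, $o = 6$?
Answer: $-1736$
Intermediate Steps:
$H{\left(h \right)} = - \frac{2}{3} + \frac{\left(6 + h\right)^{2}}{6}$
$H{\left(-2 \right)} \left(-868\right) = \left(- \frac{2}{3} + \frac{\left(6 - 2\right)^{2}}{6}\right) \left(-868\right) = \left(- \frac{2}{3} + \frac{4^{2}}{6}\right) \left(-868\right) = \left(- \frac{2}{3} + \frac{1}{6} \cdot 16\right) \left(-868\right) = \left(- \frac{2}{3} + \frac{8}{3}\right) \left(-868\right) = 2 \left(-868\right) = -1736$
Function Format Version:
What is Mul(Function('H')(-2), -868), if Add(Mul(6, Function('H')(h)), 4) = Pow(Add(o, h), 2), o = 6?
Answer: -1736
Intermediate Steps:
Function('H')(h) = Add(Rational(-2, 3), Mul(Rational(1, 6), Pow(Add(6, h), 2)))
Mul(Function('H')(-2), -868) = Mul(Add(Rational(-2, 3), Mul(Rational(1, 6), Pow(Add(6, -2), 2))), -868) = Mul(Add(Rational(-2, 3), Mul(Rational(1, 6), Pow(4, 2))), -868) = Mul(Add(Rational(-2, 3), Mul(Rational(1, 6), 16)), -868) = Mul(Add(Rational(-2, 3), Rational(8, 3)), -868) = Mul(2, -868) = -1736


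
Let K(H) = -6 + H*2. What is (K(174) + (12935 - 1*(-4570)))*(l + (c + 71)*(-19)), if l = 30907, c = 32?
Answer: 516670650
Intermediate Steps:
K(H) = -6 + 2*H
(K(174) + (12935 - 1*(-4570)))*(l + (c + 71)*(-19)) = ((-6 + 2*174) + (12935 - 1*(-4570)))*(30907 + (32 + 71)*(-19)) = ((-6 + 348) + (12935 + 4570))*(30907 + 103*(-19)) = (342 + 17505)*(30907 - 1957) = 17847*28950 = 516670650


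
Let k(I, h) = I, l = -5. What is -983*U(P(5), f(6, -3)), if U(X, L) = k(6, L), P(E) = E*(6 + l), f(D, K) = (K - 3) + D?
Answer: -5898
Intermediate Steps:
f(D, K) = -3 + D + K (f(D, K) = (-3 + K) + D = -3 + D + K)
P(E) = E (P(E) = E*(6 - 5) = E*1 = E)
U(X, L) = 6
-983*U(P(5), f(6, -3)) = -983*6 = -5898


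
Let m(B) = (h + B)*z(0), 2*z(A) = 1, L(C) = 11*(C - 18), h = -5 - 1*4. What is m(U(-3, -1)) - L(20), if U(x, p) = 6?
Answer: -47/2 ≈ -23.500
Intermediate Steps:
h = -9 (h = -5 - 4 = -9)
L(C) = -198 + 11*C (L(C) = 11*(-18 + C) = -198 + 11*C)
z(A) = 1/2 (z(A) = (1/2)*1 = 1/2)
m(B) = -9/2 + B/2 (m(B) = (-9 + B)*(1/2) = -9/2 + B/2)
m(U(-3, -1)) - L(20) = (-9/2 + (1/2)*6) - (-198 + 11*20) = (-9/2 + 3) - (-198 + 220) = -3/2 - 1*22 = -3/2 - 22 = -47/2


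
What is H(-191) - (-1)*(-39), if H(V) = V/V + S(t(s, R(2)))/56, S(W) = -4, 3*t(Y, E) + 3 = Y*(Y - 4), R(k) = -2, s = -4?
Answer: -533/14 ≈ -38.071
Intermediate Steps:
t(Y, E) = -1 + Y*(-4 + Y)/3 (t(Y, E) = -1 + (Y*(Y - 4))/3 = -1 + (Y*(-4 + Y))/3 = -1 + Y*(-4 + Y)/3)
H(V) = 13/14 (H(V) = V/V - 4/56 = 1 - 4*1/56 = 1 - 1/14 = 13/14)
H(-191) - (-1)*(-39) = 13/14 - (-1)*(-39) = 13/14 - 1*39 = 13/14 - 39 = -533/14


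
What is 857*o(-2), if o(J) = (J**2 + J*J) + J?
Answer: 5142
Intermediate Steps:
o(J) = J + 2*J**2 (o(J) = (J**2 + J**2) + J = 2*J**2 + J = J + 2*J**2)
857*o(-2) = 857*(-2*(1 + 2*(-2))) = 857*(-2*(1 - 4)) = 857*(-2*(-3)) = 857*6 = 5142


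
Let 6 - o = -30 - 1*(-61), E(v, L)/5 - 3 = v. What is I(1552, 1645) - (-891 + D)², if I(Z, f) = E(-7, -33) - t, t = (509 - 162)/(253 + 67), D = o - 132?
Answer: -351464027/320 ≈ -1.0983e+6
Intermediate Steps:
E(v, L) = 15 + 5*v
o = -25 (o = 6 - (-30 - 1*(-61)) = 6 - (-30 + 61) = 6 - 1*31 = 6 - 31 = -25)
D = -157 (D = -25 - 132 = -157)
t = 347/320 ≈ 1.0844
I(Z, f) = -6747/320 (I(Z, f) = (15 + 5*(-7)) - 1*347/320 = (15 - 35) - 347/320 = -20 - 347/320 = -6747/320)
I(1552, 1645) - (-891 + D)² = -6747/320 - (-891 - 157)² = -6747/320 - 1*(-1048)² = -6747/320 - 1*1098304 = -6747/320 - 1098304 = -351464027/320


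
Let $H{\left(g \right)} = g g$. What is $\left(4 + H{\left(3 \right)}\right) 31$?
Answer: $403$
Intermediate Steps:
$H{\left(g \right)} = g^{2}$
$\left(4 + H{\left(3 \right)}\right) 31 = \left(4 + 3^{2}\right) 31 = \left(4 + 9\right) 31 = 13 \cdot 31 = 403$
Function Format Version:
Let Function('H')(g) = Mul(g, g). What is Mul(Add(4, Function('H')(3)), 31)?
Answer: 403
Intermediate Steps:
Function('H')(g) = Pow(g, 2)
Mul(Add(4, Function('H')(3)), 31) = Mul(Add(4, Pow(3, 2)), 31) = Mul(Add(4, 9), 31) = Mul(13, 31) = 403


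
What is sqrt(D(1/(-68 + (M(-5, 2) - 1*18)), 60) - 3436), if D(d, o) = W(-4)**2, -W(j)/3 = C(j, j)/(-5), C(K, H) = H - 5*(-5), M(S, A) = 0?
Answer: I*sqrt(81931)/5 ≈ 57.247*I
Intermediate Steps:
C(K, H) = 25 + H (C(K, H) = H + 25 = 25 + H)
W(j) = 15 + 3*j/5 (W(j) = -3*(25 + j)/(-5) = -3*(25 + j)*(-1)/5 = -3*(-5 - j/5) = 15 + 3*j/5)
D(d, o) = 3969/25 (D(d, o) = (15 + (3/5)*(-4))**2 = (15 - 12/5)**2 = (63/5)**2 = 3969/25)
sqrt(D(1/(-68 + (M(-5, 2) - 1*18)), 60) - 3436) = sqrt(3969/25 - 3436) = sqrt(-81931/25) = I*sqrt(81931)/5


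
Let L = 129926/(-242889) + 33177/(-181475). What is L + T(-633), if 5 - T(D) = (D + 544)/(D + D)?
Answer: 78346851848759/18601034698050 ≈ 4.2120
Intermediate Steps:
L = -31636649203/44078281275 (L = 129926*(-1/242889) + 33177*(-1/181475) = -129926/242889 - 33177/181475 = -31636649203/44078281275 ≈ -0.71774)
T(D) = 5 - (544 + D)/(2*D) (T(D) = 5 - (D + 544)/(D + D) = 5 - (544 + D)/(2*D))
L + T(-633) = -31636649203/44078281275 + (9/2 - 272/(-633)) = -31636649203/44078281275 + (9/2 - 272*(-1/633)) = -31636649203/44078281275 + (9/2 + 272/633) = -31636649203/44078281275 + 6241/1266 = 78346851848759/18601034698050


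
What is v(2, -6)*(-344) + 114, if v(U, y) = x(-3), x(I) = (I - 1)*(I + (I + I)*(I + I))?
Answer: 45522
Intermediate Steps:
x(I) = (-1 + I)*(I + 4*I²) (x(I) = (-1 + I)*(I + (2*I)*(2*I)) = (-1 + I)*(I + 4*I²))
v(U, y) = -132 (v(U, y) = -3*(-1 - 3*(-3) + 4*(-3)²) = -3*(-1 + 9 + 4*9) = -3*(-1 + 9 + 36) = -3*44 = -132)
v(2, -6)*(-344) + 114 = -132*(-344) + 114 = 45408 + 114 = 45522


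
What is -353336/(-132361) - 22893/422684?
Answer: 146319333451/55946876924 ≈ 2.6153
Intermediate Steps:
-353336/(-132361) - 22893/422684 = -353336*(-1/132361) - 22893*1/422684 = 353336/132361 - 22893/422684 = 146319333451/55946876924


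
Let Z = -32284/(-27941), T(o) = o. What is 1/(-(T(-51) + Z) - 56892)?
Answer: -27941/1588226665 ≈ -1.7593e-5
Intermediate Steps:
Z = 32284/27941 (Z = -32284*(-1/27941) = 32284/27941 ≈ 1.1554)
1/(-(T(-51) + Z) - 56892) = 1/(-(-51 + 32284/27941) - 56892) = 1/(-1*(-1392707/27941) - 56892) = 1/(1392707/27941 - 56892) = 1/(-1588226665/27941) = -27941/1588226665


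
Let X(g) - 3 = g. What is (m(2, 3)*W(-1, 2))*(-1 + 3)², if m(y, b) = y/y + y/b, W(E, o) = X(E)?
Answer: 40/3 ≈ 13.333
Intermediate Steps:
X(g) = 3 + g
W(E, o) = 3 + E
m(y, b) = 1 + y/b
(m(2, 3)*W(-1, 2))*(-1 + 3)² = (((3 + 2)/3)*(3 - 1))*(-1 + 3)² = (((⅓)*5)*2)*2² = ((5/3)*2)*4 = (10/3)*4 = 40/3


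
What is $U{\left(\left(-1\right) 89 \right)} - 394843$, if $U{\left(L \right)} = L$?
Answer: $-394932$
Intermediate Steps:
$U{\left(\left(-1\right) 89 \right)} - 394843 = \left(-1\right) 89 - 394843 = -89 - 394843 = -394932$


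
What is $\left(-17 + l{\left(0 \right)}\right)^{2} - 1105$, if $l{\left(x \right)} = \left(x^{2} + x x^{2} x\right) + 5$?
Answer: $-961$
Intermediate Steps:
$l{\left(x \right)} = 5 + x^{2} + x^{4}$ ($l{\left(x \right)} = \left(x^{2} + x^{3} x\right) + 5 = \left(x^{2} + x^{4}\right) + 5 = 5 + x^{2} + x^{4}$)
$\left(-17 + l{\left(0 \right)}\right)^{2} - 1105 = \left(-17 + \left(5 + 0^{2} + 0^{4}\right)\right)^{2} - 1105 = \left(-17 + \left(5 + 0 + 0\right)\right)^{2} - 1105 = \left(-17 + 5\right)^{2} - 1105 = \left(-12\right)^{2} - 1105 = 144 - 1105 = -961$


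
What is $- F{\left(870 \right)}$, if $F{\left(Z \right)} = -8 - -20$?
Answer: $-12$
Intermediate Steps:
$F{\left(Z \right)} = 12$ ($F{\left(Z \right)} = -8 + 20 = 12$)
$- F{\left(870 \right)} = \left(-1\right) 12 = -12$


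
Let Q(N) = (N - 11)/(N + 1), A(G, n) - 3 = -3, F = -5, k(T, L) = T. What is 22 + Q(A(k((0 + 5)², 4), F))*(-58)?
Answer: 660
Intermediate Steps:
A(G, n) = 0 (A(G, n) = 3 - 3 = 0)
Q(N) = (-11 + N)/(1 + N)
22 + Q(A(k((0 + 5)², 4), F))*(-58) = 22 + ((-11 + 0)/(1 + 0))*(-58) = 22 + (-11/1)*(-58) = 22 + (1*(-11))*(-58) = 22 - 11*(-58) = 22 + 638 = 660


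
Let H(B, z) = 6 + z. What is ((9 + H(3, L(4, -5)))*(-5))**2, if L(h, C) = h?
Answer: 9025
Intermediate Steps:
((9 + H(3, L(4, -5)))*(-5))**2 = ((9 + (6 + 4))*(-5))**2 = ((9 + 10)*(-5))**2 = (19*(-5))**2 = (-95)**2 = 9025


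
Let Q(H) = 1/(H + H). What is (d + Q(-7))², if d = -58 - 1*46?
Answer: 2122849/196 ≈ 10831.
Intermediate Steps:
Q(H) = 1/(2*H)
d = -104 (d = -58 - 46 = -104)
(d + Q(-7))² = (-104 + (½)/(-7))² = (-104 + (½)*(-⅐))² = (-104 - 1/14)² = (-1457/14)² = 2122849/196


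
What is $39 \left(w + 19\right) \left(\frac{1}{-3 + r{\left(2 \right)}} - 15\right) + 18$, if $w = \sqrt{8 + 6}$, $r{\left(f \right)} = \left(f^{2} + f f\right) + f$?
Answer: $- \frac{76938}{7} - \frac{4056 \sqrt{14}}{7} \approx -13159.0$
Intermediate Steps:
$r{\left(f \right)} = f + 2 f^{2}$ ($r{\left(f \right)} = \left(f^{2} + f^{2}\right) + f = 2 f^{2} + f = f + 2 f^{2}$)
$w = \sqrt{14} \approx 3.7417$
$39 \left(w + 19\right) \left(\frac{1}{-3 + r{\left(2 \right)}} - 15\right) + 18 = 39 \left(\sqrt{14} + 19\right) \left(\frac{1}{-3 + 2 \left(1 + 2 \cdot 2\right)} - 15\right) + 18 = 39 \left(19 + \sqrt{14}\right) \left(\frac{1}{-3 + 2 \left(1 + 4\right)} - 15\right) + 18 = 39 \left(19 + \sqrt{14}\right) \left(\frac{1}{-3 + 2 \cdot 5} - 15\right) + 18 = 39 \left(19 + \sqrt{14}\right) \left(\frac{1}{-3 + 10} - 15\right) + 18 = 39 \left(19 + \sqrt{14}\right) \left(\frac{1}{7} - 15\right) + 18 = 39 \left(19 + \sqrt{14}\right) \left(- \frac{104}{7}\right) + 18 = 39 \left(- \frac{1976}{7} - \frac{104 \sqrt{14}}{7}\right) + 18 = \left(- \frac{77064}{7} - \frac{4056 \sqrt{14}}{7}\right) + 18 = - \frac{76938}{7} - \frac{4056 \sqrt{14}}{7}$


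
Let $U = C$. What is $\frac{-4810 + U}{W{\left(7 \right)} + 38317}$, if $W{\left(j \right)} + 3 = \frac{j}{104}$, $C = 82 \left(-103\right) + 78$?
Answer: $- \frac{1370512}{3984663} \approx -0.34395$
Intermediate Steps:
$C = -8368$ ($C = -8446 + 78 = -8368$)
$W{\left(j \right)} = -3 + \frac{j}{104}$
$U = -8368$
$\frac{-4810 + U}{W{\left(7 \right)} + 38317} = \frac{-4810 - 8368}{\left(-3 + \frac{1}{104} \cdot 7\right) + 38317} = - \frac{13178}{\left(-3 + \frac{7}{104}\right) + 38317} = - \frac{13178}{- \frac{305}{104} + 38317} = - \frac{13178}{\frac{3984663}{104}} = \left(-13178\right) \frac{104}{3984663} = - \frac{1370512}{3984663}$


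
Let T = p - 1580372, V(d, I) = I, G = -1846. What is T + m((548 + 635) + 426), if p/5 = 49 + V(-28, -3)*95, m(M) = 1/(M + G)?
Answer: -374827825/237 ≈ -1.5816e+6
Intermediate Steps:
m(M) = 1/(-1846 + M) (m(M) = 1/(M - 1846) = 1/(-1846 + M))
p = -1180 (p = 5*(49 - 3*95) = 5*(49 - 285) = 5*(-236) = -1180)
T = -1581552 (T = -1180 - 1580372 = -1581552)
T + m((548 + 635) + 426) = -1581552 + 1/(-1846 + ((548 + 635) + 426)) = -1581552 + 1/(-1846 + (1183 + 426)) = -1581552 + 1/(-1846 + 1609) = -1581552 + 1/(-237) = -1581552 - 1/237 = -374827825/237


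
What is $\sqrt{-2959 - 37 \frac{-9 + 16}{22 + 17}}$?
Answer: $\frac{2 i \sqrt{1127685}}{39} \approx 54.458 i$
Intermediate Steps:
$\sqrt{-2959 - 37 \frac{-9 + 16}{22 + 17}} = \sqrt{-2959 - 37 \cdot \frac{7}{39}} = \sqrt{-2959 - 37 \cdot 7 \cdot \frac{1}{39}} = \sqrt{-2959 - \frac{259}{39}} = \sqrt{- \frac{115660}{39}} = \frac{2 i \sqrt{1127685}}{39}$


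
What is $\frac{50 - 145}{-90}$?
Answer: $\frac{19}{18} \approx 1.0556$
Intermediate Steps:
$\frac{50 - 145}{-90} = \left(-95\right) \left(- \frac{1}{90}\right) = \frac{19}{18}$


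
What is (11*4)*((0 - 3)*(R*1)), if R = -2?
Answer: 264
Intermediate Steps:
(11*4)*((0 - 3)*(R*1)) = (11*4)*((0 - 3)*(-2*1)) = 44*(-3*(-2)) = 44*6 = 264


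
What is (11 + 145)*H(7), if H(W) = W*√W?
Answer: 1092*√7 ≈ 2889.2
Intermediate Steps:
H(W) = W^(3/2)
(11 + 145)*H(7) = (11 + 145)*7^(3/2) = 156*(7*√7) = 1092*√7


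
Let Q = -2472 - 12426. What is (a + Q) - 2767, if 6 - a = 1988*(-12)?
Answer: 6197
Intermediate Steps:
Q = -14898
a = 23862 (a = 6 - 1988*(-12) = 6 - 1*(-23856) = 6 + 23856 = 23862)
(a + Q) - 2767 = (23862 - 14898) - 2767 = 8964 - 2767 = 6197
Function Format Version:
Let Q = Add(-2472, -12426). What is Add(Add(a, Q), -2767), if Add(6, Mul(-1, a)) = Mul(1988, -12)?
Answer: 6197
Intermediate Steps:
Q = -14898
a = 23862 (a = Add(6, Mul(-1, Mul(1988, -12))) = Add(6, Mul(-1, -23856)) = Add(6, 23856) = 23862)
Add(Add(a, Q), -2767) = Add(Add(23862, -14898), -2767) = Add(8964, -2767) = 6197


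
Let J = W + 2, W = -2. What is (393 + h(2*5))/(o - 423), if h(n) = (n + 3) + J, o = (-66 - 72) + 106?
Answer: -58/65 ≈ -0.89231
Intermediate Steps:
J = 0 (J = -2 + 2 = 0)
o = -32 (o = -138 + 106 = -32)
h(n) = 3 + n (h(n) = (n + 3) + 0 = (3 + n) + 0 = 3 + n)
(393 + h(2*5))/(o - 423) = (393 + (3 + 2*5))/(-32 - 423) = (393 + (3 + 10))/(-455) = (393 + 13)*(-1/455) = 406*(-1/455) = -58/65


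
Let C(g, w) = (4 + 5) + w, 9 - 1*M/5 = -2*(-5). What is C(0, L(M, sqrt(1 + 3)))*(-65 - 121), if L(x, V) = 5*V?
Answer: -3534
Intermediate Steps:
M = -5 (M = 45 - (-10)*(-5) = 45 - 5*10 = 45 - 50 = -5)
C(g, w) = 9 + w
C(0, L(M, sqrt(1 + 3)))*(-65 - 121) = (9 + 5*sqrt(1 + 3))*(-65 - 121) = (9 + 5*sqrt(4))*(-186) = (9 + 5*2)*(-186) = (9 + 10)*(-186) = 19*(-186) = -3534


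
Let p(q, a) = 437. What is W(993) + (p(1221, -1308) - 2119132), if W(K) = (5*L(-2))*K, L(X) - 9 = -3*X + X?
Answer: -2054150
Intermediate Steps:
L(X) = 9 - 2*X (L(X) = 9 + (-3*X + X) = 9 - 2*X)
W(K) = 65*K (W(K) = (5*(9 - 2*(-2)))*K = (5*(9 + 4))*K = (5*13)*K = 65*K)
W(993) + (p(1221, -1308) - 2119132) = 65*993 + (437 - 2119132) = 64545 - 2118695 = -2054150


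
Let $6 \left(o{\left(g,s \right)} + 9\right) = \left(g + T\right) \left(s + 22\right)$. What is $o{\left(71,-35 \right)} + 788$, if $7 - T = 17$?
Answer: $\frac{3881}{6} \approx 646.83$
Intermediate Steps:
$T = -10$ ($T = 7 - 17 = -10$)
$o{\left(g,s \right)} = -9 + \frac{\left(-10 + g\right) \left(22 + s\right)}{6}$ ($o{\left(g,s \right)} = -9 + \frac{\left(g - 10\right) \left(s + 22\right)}{6} = -9 + \frac{\left(-10 + g\right) \left(22 + s\right)}{6}$)
$o{\left(71,-35 \right)} + 788 = \left(- \frac{137}{3} - - \frac{175}{3} + \frac{11}{3} \cdot 71 + \frac{1}{6} \cdot 71 \left(-35\right)\right) + 788 = \left(- \frac{137}{3} + \frac{175}{3} + \frac{781}{3} - \frac{2485}{6}\right) + 788 = - \frac{847}{6} + 788 = \frac{3881}{6}$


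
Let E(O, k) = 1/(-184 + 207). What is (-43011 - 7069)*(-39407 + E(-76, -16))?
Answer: 45390508800/23 ≈ 1.9735e+9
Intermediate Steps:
E(O, k) = 1/23
(-43011 - 7069)*(-39407 + E(-76, -16)) = (-43011 - 7069)*(-39407 + 1/23) = -50080*(-906360/23) = 45390508800/23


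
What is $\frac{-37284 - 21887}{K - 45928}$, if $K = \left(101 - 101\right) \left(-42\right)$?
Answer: $\frac{59171}{45928} \approx 1.2883$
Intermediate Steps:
$K = 0$ ($K = 0 \left(-42\right) = 0$)
$\frac{-37284 - 21887}{K - 45928} = \frac{-37284 - 21887}{0 - 45928} = - \frac{59171}{-45928} = \left(-59171\right) \left(- \frac{1}{45928}\right) = \frac{59171}{45928}$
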